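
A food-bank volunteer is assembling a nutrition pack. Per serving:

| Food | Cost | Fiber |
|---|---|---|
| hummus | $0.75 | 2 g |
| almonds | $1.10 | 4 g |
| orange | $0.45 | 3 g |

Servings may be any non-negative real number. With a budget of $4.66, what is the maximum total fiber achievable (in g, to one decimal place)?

31.1 g

Fiber per dollar: orange 6.667, almonds 3.636, hummus 2.667.
With no serving limits, spend the whole cost allowance on orange: $4.66 / $0.45 × 3 g = 31.1 g.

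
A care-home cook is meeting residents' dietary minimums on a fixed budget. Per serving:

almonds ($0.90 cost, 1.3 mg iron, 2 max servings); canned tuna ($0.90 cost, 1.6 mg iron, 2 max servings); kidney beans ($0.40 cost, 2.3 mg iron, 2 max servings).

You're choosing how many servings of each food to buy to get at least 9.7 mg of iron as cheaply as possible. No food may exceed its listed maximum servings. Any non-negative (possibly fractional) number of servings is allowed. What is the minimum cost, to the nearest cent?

$3.92

Cost per mg of iron: kidney beans $0.1739, canned tuna $0.5625, almonds $0.6923.
Take 2 servings of kidney beans: +4.6 mg iron for $0.80 (total $0.80, still need 5.1 mg).
Take 2 servings of canned tuna: +3.2 mg iron for $1.80 (total $2.60, still need 1.9 mg).
Take 1.462 servings of almonds: +1.9 mg iron for $1.32 (total $3.92, still need 0.0 mg).
Greedy by cheapest-per-mg is optimal for a single linear constraint, so the minimum cost is $3.92.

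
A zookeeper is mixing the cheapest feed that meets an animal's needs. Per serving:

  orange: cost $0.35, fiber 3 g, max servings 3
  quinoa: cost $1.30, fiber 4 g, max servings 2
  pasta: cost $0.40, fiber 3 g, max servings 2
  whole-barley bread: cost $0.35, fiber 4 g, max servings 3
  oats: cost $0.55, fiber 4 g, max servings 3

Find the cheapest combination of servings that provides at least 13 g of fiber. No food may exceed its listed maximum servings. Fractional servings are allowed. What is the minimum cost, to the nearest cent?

Cost per g of fiber: whole-barley bread $0.0875, orange $0.1167, pasta $0.1333, oats $0.1375, quinoa $0.3250.
Take 3 servings of whole-barley bread: +12.0 g fiber for $1.05 (total $1.05, still need 1.0 g).
Take 0.3333 servings of orange: +1.0 g fiber for $0.12 (total $1.17, still need 0.0 g).
Filling from the cheapest source first is optimal under one linear minimum: $1.17.

$1.17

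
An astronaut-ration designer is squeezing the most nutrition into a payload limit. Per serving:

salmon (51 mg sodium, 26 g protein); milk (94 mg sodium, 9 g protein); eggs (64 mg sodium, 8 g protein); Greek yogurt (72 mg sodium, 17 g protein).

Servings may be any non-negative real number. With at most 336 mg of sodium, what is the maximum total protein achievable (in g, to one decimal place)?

171.3 g

Protein per mg sodium: salmon 0.5098, Greek yogurt 0.2361, eggs 0.125, milk 0.09574.
With no serving limits, spend the whole sodium allowance on salmon: 336 mg / 51 mg × 26 g = 171.3 g.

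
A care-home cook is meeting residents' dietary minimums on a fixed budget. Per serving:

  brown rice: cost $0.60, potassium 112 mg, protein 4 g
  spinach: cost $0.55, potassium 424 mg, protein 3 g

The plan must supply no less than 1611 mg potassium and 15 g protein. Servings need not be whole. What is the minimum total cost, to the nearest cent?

$2.60

Compare the cost at each extreme point of the feasible region.
brown rice only: max(1611/112, 15/4) = 14.38 servings → $8.63.
spinach only: max(1611/424, 15/3) = 5 servings → $2.75.
brown rice + spinach with both tight: 1.123 servings and 3.503 servings → $2.60.
The minimum over all feasible corners is $2.60.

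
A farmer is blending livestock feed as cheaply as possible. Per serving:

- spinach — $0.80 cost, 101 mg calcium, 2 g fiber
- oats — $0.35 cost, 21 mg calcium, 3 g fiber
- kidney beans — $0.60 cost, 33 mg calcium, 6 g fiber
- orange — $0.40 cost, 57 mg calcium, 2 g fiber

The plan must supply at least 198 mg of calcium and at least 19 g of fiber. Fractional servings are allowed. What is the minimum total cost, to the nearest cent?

$2.31

For a min-cost LP with two ≥-constraints, a basic feasible solution has at most two positive variables.
spinach only: max(198/101, 19/2) = 9.5 servings → $7.60.
oats only: max(198/21, 19/3) = 9.429 servings → $3.30.
kidney beans only: max(198/33, 19/6) = 6 servings → $3.60.
orange only: max(198/57, 19/2) = 9.5 servings → $3.80.
spinach + oats with both tight: 0.7471 servings and 5.835 servings → $2.64.
spinach + kidney beans with both tight: 1.039 servings and 2.82 servings → $2.52.
spinach + orange with both targets exact would need a negative amount; discard.
oats + kidney beans: intersection lies outside the first quadrant.
oats + orange with both tight: 5.326 servings and 1.512 servings → $2.47.
kidney beans + orange with both tight: 2.489 servings and 2.033 servings → $2.31.
So the least-cost plan costs $2.31.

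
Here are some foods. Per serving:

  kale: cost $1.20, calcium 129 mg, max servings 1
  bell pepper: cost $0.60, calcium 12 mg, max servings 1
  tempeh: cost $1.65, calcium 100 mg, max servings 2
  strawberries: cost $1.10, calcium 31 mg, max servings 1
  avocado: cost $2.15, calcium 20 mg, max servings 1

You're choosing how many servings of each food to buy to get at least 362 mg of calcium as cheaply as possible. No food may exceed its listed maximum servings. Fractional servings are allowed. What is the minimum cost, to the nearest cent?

Cost per mg of calcium: kale $0.0093, tempeh $0.0165, strawberries $0.0355, bell pepper $0.0500, avocado $0.1075.
Take 1 serving of kale: +129.0 mg calcium for $1.20 (total $1.20, still need 233.0 mg).
Take 2 servings of tempeh: +200.0 mg calcium for $3.30 (total $4.50, still need 33.0 mg).
Take 1 serving of strawberries: +31.0 mg calcium for $1.10 (total $5.60, still need 2.0 mg).
Take 0.1667 servings of bell pepper: +2.0 mg calcium for $0.10 (total $5.70, still need 0.0 mg).
Filling from the cheapest source first is optimal under one linear minimum: $5.70.

$5.70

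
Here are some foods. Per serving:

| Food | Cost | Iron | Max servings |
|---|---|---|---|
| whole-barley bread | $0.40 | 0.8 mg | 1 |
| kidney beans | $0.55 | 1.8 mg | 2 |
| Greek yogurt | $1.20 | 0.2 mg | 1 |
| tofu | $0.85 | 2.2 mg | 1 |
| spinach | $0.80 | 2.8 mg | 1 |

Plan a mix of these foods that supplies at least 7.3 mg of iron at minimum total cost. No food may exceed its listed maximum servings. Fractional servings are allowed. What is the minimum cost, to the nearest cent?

Cost per mg of iron: spinach $0.2857, kidney beans $0.3056, tofu $0.3864, whole-barley bread $0.5000, Greek yogurt $6.0000.
Take 1 serving of spinach: +2.8 mg iron for $0.80 (total $0.80, still need 4.5 mg).
Take 2 servings of kidney beans: +3.6 mg iron for $1.10 (total $1.90, still need 0.9 mg).
Take 0.4091 servings of tofu: +0.9 mg iron for $0.35 (total $2.25, still need 0.0 mg).
Greedy by cheapest-per-mg is optimal for a single linear constraint, so the minimum cost is $2.25.

$2.25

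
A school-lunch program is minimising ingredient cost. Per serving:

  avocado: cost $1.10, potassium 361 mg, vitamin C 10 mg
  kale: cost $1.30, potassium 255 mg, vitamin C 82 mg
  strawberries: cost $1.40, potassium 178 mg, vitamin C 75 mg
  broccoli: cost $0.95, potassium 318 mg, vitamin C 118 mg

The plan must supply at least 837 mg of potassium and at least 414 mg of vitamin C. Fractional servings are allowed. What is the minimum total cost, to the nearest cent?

At the optimum either one food covers both requirements or two foods hit both targets exactly; no other combination can be cheaper.
avocado only: max(837/361, 414/10) = 41.4 servings → $45.54.
kale only: max(837/255, 414/82) = 5.049 servings → $6.56.
strawberries only: max(837/178, 414/75) = 5.52 servings → $7.73.
broccoli only: max(837/318, 414/118) = 3.508 servings → $3.33.
avocado + kale with both targets exact would need a negative amount; discard.
avocado + strawberries with both targets exact would need a negative amount; discard.
avocado + broccoli: the both-tight solution has a negative serving — not a feasible corner.
kale + strawberries: the both-tight solution has a negative serving — not a feasible corner.
kale + broccoli with both targets exact would need a negative amount; discard.
strawberries + broccoli: the both-tight solution has a negative serving — not a feasible corner.
Cheapest feasible corner: $3.33.

$3.33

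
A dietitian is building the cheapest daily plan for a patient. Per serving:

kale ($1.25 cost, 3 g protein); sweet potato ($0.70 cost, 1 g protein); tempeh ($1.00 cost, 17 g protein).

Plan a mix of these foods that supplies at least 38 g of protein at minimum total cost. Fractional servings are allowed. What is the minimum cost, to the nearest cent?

$2.24

Cost per g of protein: tempeh $0.0588, kale $0.4167, sweet potato $0.7000.
With no serving limits, use only tempeh: 38 g / 17 g = 2.235 servings × $1.00 = $2.24.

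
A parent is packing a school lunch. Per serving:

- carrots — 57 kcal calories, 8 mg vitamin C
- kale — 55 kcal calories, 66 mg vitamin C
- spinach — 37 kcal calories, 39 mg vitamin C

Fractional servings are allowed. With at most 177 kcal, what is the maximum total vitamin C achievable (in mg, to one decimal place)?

212.4 mg

Vitamin C per kcal: kale 1.2, spinach 1.054, carrots 0.1404.
With no serving limits, spend the whole calories allowance on kale: 177 kcal / 55 kcal × 66 mg = 212.4 mg.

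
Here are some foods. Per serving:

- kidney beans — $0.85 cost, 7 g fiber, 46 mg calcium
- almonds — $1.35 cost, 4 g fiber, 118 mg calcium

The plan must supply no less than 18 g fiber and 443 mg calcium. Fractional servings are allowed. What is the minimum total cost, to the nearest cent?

At the optimum either one food covers both requirements or two foods hit both targets exactly; no other combination can be cheaper.
kidney beans only: max(18/7, 443/46) = 9.63 servings → $8.19.
almonds only: max(18/4, 443/118) = 4.5 servings → $6.08.
kidney beans + almonds with both tight: 0.5483 servings and 3.54 servings → $5.25.
Cheapest feasible corner: $5.25.

$5.25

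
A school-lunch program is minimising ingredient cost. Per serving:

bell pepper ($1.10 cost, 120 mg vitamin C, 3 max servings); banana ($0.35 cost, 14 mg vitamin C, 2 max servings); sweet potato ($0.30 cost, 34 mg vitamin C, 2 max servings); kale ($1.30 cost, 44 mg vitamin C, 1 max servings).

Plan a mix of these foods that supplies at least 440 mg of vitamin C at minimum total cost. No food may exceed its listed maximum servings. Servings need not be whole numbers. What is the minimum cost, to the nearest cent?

Cost per mg of vitamin C: sweet potato $0.0088, bell pepper $0.0092, banana $0.0250, kale $0.0295.
Take 2 servings of sweet potato: +68.0 mg vitamin C for $0.60 (total $0.60, still need 372.0 mg).
Take 3 servings of bell pepper: +360.0 mg vitamin C for $3.30 (total $3.90, still need 12.0 mg).
Take 0.8571 servings of banana: +12.0 mg vitamin C for $0.30 (total $4.20, still need 0.0 mg).
Greedy by cheapest-per-mg is optimal for a single linear constraint, so the minimum cost is $4.20.

$4.20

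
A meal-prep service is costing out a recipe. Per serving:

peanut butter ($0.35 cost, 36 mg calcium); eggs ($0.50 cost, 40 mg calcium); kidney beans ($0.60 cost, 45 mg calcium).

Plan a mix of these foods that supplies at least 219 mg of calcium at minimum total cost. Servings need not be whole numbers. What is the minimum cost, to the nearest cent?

$2.13

Cost per mg of calcium: peanut butter $0.0097, eggs $0.0125, kidney beans $0.0133.
With no serving limits, use only peanut butter: 219 mg / 36 mg = 6.083 servings × $0.35 = $2.13.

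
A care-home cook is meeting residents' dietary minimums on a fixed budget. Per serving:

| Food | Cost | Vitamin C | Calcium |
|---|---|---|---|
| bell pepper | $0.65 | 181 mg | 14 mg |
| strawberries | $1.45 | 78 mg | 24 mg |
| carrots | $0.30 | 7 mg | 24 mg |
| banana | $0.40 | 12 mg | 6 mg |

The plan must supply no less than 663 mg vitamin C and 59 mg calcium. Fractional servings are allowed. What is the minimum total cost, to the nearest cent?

$2.47

The cheapest plan sits at a corner of the feasible region — with two constraints it uses at most two foods.
bell pepper only: max(663/181, 59/14) = 4.214 servings → $2.74.
strawberries only: max(663/78, 59/24) = 8.5 servings → $12.32.
carrots only: max(663/7, 59/24) = 94.71 servings → $28.41.
banana only: max(663/12, 59/6) = 55.25 servings → $22.10.
bell pepper + strawberries with both tight: 3.478 servings and 0.4296 servings → $2.88.
bell pepper + carrots with both tight: 3.65 servings and 0.329 servings → $2.47.
bell pepper + banana with both tight: 3.562 servings and 1.522 servings → $2.92.
strawberries + carrots with both targets exact would need a negative amount; discard.
strawberries + banana with both targets exact would need a negative amount; discard.
carrots + banana with both targets exact would need a negative amount; discard.
The minimum over all feasible corners is $2.47.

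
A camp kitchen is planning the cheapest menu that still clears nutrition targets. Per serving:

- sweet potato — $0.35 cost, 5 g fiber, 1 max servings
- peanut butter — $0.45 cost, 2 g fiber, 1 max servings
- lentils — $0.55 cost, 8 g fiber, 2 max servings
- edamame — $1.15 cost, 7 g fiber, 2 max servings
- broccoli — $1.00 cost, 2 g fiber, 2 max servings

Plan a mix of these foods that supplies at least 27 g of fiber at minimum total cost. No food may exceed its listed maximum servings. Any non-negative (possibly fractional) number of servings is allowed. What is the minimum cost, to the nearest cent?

Cost per g of fiber: lentils $0.0688, sweet potato $0.0700, edamame $0.1643, peanut butter $0.2250, broccoli $0.5000.
Take 2 servings of lentils: +16.0 g fiber for $1.10 (total $1.10, still need 11.0 g).
Take 1 serving of sweet potato: +5.0 g fiber for $0.35 (total $1.45, still need 6.0 g).
Take 0.8571 servings of edamame: +6.0 g fiber for $0.99 (total $2.44, still need 0.0 g).
Greedy by cheapest-per-g is optimal for a single linear constraint, so the minimum cost is $2.44.

$2.44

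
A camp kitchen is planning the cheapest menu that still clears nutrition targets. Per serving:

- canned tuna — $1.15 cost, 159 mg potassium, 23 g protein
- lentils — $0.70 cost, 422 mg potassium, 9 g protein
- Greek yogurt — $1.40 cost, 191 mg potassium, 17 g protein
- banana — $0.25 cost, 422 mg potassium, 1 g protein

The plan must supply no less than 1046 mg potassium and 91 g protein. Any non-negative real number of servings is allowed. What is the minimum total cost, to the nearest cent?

$4.75

canned tuna only: max(1046/159, 91/23) = 6.579 servings → $7.57.
lentils only: max(1046/422, 91/9) = 10.11 servings → $7.08.
Greek yogurt only: max(1046/191, 91/17) = 5.476 servings → $7.67.
banana only: max(1046/422, 91/1) = 91 servings → $22.75.
canned tuna + lentils with both tight: 3.503 servings and 1.159 servings → $4.84.
canned tuna + Greek yogurt with both targets exact would need a negative amount; discard.
canned tuna + banana with both tight: 3.913 servings and 1.004 servings → $4.75.
lentils + Greek yogurt with both tight: 0.07351 servings and 5.314 servings → $7.49.
lentils + banana: intersection lies outside the first quadrant.
Greek yogurt + banana with both tight: 5.35 servings and 0.05743 servings → $7.50.
Cheapest feasible corner: $4.75.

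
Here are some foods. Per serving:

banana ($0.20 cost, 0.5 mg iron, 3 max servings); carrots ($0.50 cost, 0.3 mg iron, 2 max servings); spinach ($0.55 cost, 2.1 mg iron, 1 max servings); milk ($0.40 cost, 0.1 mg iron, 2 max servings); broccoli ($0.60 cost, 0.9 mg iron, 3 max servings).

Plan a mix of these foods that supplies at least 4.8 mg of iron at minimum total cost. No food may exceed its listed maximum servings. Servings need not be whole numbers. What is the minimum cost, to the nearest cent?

$1.95

Cost per mg of iron: spinach $0.2619, banana $0.4000, broccoli $0.6667, carrots $1.6667, milk $4.0000.
Take 1 serving of spinach: +2.1 mg iron for $0.55 (total $0.55, still need 2.7 mg).
Take 3 servings of banana: +1.5 mg iron for $0.60 (total $1.15, still need 1.2 mg).
Take 1.333 servings of broccoli: +1.2 mg iron for $0.80 (total $1.95, still need 0.0 mg).
Greedy by cheapest-per-mg is optimal for a single linear constraint, so the minimum cost is $1.95.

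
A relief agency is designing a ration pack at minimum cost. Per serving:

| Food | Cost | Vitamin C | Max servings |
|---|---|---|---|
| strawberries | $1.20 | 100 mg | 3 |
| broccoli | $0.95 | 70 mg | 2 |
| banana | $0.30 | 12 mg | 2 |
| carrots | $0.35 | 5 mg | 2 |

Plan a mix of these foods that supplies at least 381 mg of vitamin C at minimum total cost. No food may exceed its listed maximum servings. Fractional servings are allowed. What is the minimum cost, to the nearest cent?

Cost per mg of vitamin C: strawberries $0.0120, broccoli $0.0136, banana $0.0250, carrots $0.0700.
Take 3 servings of strawberries: +300.0 mg vitamin C for $3.60 (total $3.60, still need 81.0 mg).
Take 1.157 servings of broccoli: +81.0 mg vitamin C for $1.10 (total $4.70, still need 0.0 mg).
Filling from the cheapest source first is optimal under one linear minimum: $4.70.

$4.70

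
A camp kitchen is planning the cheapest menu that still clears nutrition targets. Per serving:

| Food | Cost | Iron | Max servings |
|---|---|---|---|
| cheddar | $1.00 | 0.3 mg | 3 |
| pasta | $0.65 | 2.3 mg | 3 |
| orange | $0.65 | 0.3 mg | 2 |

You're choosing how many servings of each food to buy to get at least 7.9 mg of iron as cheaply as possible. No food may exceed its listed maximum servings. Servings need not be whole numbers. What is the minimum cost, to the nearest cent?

$4.58

Cost per mg of iron: pasta $0.2826, orange $2.1667, cheddar $3.3333.
Take 3 servings of pasta: +6.9 mg iron for $1.95 (total $1.95, still need 1.0 mg).
Take 2 servings of orange: +0.6 mg iron for $1.30 (total $3.25, still need 0.4 mg).
Take 1.333 servings of cheddar: +0.4 mg iron for $1.33 (total $4.58, still need 0.0 mg).
Filling from the cheapest source first is optimal under one linear minimum: $4.58.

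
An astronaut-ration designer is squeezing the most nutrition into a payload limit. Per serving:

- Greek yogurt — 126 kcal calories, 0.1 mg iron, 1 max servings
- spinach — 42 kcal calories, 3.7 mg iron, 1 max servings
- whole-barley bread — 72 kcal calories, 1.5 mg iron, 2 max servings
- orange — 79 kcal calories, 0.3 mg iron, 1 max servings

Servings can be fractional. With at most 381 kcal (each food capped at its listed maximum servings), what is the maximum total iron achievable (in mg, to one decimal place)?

7.1 mg

Iron per kcal: spinach 0.0881, whole-barley bread 0.02083, orange 0.003797, Greek yogurt 0.0007937.
Take 1 serving of spinach: uses 42 kcal, +3.7 mg iron (running total 3.7 mg).
Take 2 servings of whole-barley bread: uses 144 kcal, +3.0 mg iron (running total 6.7 mg).
Take 1 serving of orange: uses 79 kcal, +0.3 mg iron (running total 7.0 mg).
Take 0.9206 servings of Greek yogurt: uses 116 kcal, +0.1 mg iron (running total 7.1 mg).
Greedy by best ratio exhausts the calories allowance optimally: 7.1 mg.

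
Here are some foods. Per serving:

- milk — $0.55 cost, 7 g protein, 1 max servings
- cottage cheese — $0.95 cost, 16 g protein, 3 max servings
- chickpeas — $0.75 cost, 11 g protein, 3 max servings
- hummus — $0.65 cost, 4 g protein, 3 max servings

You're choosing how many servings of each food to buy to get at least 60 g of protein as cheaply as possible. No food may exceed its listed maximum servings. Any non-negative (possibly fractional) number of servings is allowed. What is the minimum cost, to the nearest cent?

$3.67

Cost per g of protein: cottage cheese $0.0594, chickpeas $0.0682, milk $0.0786, hummus $0.1625.
Take 3 servings of cottage cheese: +48.0 g protein for $2.85 (total $2.85, still need 12.0 g).
Take 1.091 servings of chickpeas: +12.0 g protein for $0.82 (total $3.67, still need 0.0 g).
Filling from the cheapest source first is optimal under one linear minimum: $3.67.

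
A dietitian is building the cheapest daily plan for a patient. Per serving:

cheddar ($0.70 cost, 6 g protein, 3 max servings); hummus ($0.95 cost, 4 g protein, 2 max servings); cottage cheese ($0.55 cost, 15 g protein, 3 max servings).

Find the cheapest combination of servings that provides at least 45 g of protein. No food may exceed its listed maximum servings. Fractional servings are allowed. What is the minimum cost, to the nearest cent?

Cost per g of protein: cottage cheese $0.0367, cheddar $0.1167, hummus $0.2375.
Take 3 servings of cottage cheese: +45.0 g protein for $1.65 (total $1.65, still need 0.0 g).
Filling from the cheapest source first is optimal under one linear minimum: $1.65.

$1.65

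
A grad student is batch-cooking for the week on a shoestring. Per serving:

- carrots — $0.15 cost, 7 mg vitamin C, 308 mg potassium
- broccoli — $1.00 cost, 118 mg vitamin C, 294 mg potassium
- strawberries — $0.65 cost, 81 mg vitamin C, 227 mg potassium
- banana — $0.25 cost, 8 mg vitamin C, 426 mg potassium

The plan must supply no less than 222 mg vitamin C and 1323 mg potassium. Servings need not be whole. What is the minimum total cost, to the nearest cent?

$2.01

Minimising a linear cost over {vitamin C ≥ 222, potassium ≥ 1323, servings ≥ 0} — the optimum is at a vertex, using one or two foods.
carrots only: max(222/7, 1323/308) = 31.71 servings → $4.76.
broccoli only: max(222/118, 1323/294) = 4.5 servings → $4.50.
strawberries only: max(222/81, 1323/227) = 5.828 servings → $3.79.
banana only: max(222/8, 1323/426) = 27.75 servings → $6.94.
carrots + broccoli with both tight: 2.65 servings and 1.724 servings → $2.12.
carrots + strawberries with both tight: 2.43 servings and 2.531 servings → $2.01.
carrots + banana: the both-tight solution has a negative serving — not a feasible corner.
broccoli + strawberries with both targets exact would need a negative amount; discard.
broccoli + banana with both tight: 1.753 servings and 1.896 servings → $2.23.
strawberries + banana with both tight: 2.569 servings and 1.737 servings → $2.10.
Cheapest feasible corner: $2.01.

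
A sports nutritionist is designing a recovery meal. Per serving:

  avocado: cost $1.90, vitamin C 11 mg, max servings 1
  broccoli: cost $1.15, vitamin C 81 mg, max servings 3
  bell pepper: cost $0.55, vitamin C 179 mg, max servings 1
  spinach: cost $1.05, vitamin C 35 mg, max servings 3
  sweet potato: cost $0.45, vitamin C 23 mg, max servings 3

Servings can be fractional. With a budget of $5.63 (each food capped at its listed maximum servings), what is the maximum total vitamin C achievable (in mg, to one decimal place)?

500.3 mg

Vitamin C per dollar: bell pepper 325.5, broccoli 70.43, sweet potato 51.11, spinach 33.33, avocado 5.789.
Take 1 serving of bell pepper: spends $0.55, +179.0 mg vitamin C (running total 179.0 mg).
Take 3 servings of broccoli: spends $3.45, +243.0 mg vitamin C (running total 422.0 mg).
Take 3 servings of sweet potato: spends $1.35, +69.0 mg vitamin C (running total 491.0 mg).
Take 0.2667 servings of spinach: spends $0.28, +9.3 mg vitamin C (running total 500.3 mg).
Greedy by best ratio exhausts the cost allowance optimally: 500.3 mg.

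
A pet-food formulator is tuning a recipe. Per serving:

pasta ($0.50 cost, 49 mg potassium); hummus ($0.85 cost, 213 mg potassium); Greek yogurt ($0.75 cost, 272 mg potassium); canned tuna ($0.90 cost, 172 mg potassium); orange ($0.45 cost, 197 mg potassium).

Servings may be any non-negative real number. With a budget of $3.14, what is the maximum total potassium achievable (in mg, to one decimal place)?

1374.6 mg

Potassium per dollar: orange 437.8, Greek yogurt 362.7, hummus 250.6, canned tuna 191.1, pasta 98.
With no serving limits, spend the whole cost allowance on orange: $3.14 / $0.45 × 197 mg = 1374.6 mg.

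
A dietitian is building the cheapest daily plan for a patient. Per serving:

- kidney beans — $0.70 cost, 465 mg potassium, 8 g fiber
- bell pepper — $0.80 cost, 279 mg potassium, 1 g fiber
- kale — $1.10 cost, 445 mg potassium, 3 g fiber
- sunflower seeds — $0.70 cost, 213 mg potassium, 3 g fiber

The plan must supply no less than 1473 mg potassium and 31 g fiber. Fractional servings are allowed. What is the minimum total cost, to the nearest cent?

$2.71

Compare the cost at each extreme point of the feasible region.
kidney beans only: max(1473/465, 31/8) = 3.875 servings → $2.71.
bell pepper only: max(1473/279, 31/1) = 31 servings → $24.80.
kale only: max(1473/445, 31/3) = 10.33 servings → $11.37.
sunflower seeds only: max(1473/213, 31/3) = 10.33 servings → $7.23.
kidney beans + bell pepper: intersection lies outside the first quadrant.
kidney beans + kale with both targets exact would need a negative amount; discard.
kidney beans + sunflower seeds: intersection lies outside the first quadrant.
bell pepper + kale: the both-tight solution has a negative serving — not a feasible corner.
bell pepper + sunflower seeds with both targets exact would need a negative amount; discard.
kale + sunflower seeds: intersection lies outside the first quadrant.
The minimum over all feasible corners is $2.71.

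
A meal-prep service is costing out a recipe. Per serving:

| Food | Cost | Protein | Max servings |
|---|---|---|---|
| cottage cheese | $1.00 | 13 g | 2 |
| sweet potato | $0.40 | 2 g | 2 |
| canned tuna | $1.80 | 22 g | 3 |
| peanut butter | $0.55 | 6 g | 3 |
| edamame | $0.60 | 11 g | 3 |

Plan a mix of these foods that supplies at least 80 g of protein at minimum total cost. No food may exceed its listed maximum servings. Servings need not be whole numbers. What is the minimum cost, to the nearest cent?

$5.52

Cost per g of protein: edamame $0.0545, cottage cheese $0.0769, canned tuna $0.0818, peanut butter $0.0917, sweet potato $0.2000.
Take 3 servings of edamame: +33.0 g protein for $1.80 (total $1.80, still need 47.0 g).
Take 2 servings of cottage cheese: +26.0 g protein for $2.00 (total $3.80, still need 21.0 g).
Take 0.9545 servings of canned tuna: +21.0 g protein for $1.72 (total $5.52, still need 0.0 g).
Filling from the cheapest source first is optimal under one linear minimum: $5.52.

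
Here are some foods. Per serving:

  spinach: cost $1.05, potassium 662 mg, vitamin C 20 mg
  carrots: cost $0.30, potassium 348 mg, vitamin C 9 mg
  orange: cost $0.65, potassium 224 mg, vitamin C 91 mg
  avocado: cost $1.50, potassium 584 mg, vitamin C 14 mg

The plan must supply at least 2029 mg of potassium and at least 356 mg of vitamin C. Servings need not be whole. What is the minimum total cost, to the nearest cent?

$3.38

spinach only: max(2029/662, 356/20) = 17.8 servings → $18.69.
carrots only: max(2029/348, 356/9) = 39.56 servings → $11.87.
orange only: max(2029/224, 356/91) = 9.058 servings → $5.89.
avocado only: max(2029/584, 356/14) = 25.43 servings → $38.14.
spinach + carrots with both targets exact would need a negative amount; discard.
spinach + orange with both tight: 1.881 servings and 3.499 servings → $4.25.
spinach + avocado: intersection lies outside the first quadrant.
carrots + orange with both tight: 3.538 servings and 3.562 servings → $3.38.
carrots + avocado: intersection lies outside the first quadrant.
orange + avocado with both tight: 3.589 servings and 2.098 servings → $5.48.
So the least-cost plan costs $3.38.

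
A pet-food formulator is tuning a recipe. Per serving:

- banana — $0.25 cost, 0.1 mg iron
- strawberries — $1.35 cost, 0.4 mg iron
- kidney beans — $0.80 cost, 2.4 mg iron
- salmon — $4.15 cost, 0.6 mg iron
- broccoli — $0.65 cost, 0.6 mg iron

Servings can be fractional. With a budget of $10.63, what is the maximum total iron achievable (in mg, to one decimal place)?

31.9 mg

Iron per dollar: kidney beans 3, broccoli 0.9231, banana 0.4, strawberries 0.2963, salmon 0.1446.
With no serving limits, spend the whole cost allowance on kidney beans: $10.63 / $0.80 × 2.4 mg = 31.9 mg.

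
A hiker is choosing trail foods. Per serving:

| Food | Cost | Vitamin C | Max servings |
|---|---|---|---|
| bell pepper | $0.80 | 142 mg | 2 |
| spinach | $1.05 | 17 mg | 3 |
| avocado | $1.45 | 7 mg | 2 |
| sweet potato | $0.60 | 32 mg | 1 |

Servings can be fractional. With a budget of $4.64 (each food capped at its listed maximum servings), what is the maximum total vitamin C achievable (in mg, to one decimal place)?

Vitamin C per dollar: bell pepper 177.5, sweet potato 53.33, spinach 16.19, avocado 4.828.
Take 2 servings of bell pepper: spends $1.60, +284.0 mg vitamin C (running total 284.0 mg).
Take 1 serving of sweet potato: spends $0.60, +32.0 mg vitamin C (running total 316.0 mg).
Take 2.324 servings of spinach: spends $2.44, +39.5 mg vitamin C (running total 355.5 mg).
Filling greedily by vitamin C-per-dollar is optimal for one linear limit, giving 355.5 mg.

355.5 mg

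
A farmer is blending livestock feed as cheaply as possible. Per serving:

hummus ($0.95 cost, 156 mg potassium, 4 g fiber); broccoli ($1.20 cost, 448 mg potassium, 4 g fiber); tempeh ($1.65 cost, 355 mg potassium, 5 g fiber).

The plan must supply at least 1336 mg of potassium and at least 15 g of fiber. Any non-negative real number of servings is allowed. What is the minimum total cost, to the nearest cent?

$4.21

This is a tiny linear program; its minimum lies at a vertex of the feasible set. List the vertices and price them.
hummus only: max(1336/156, 15/4) = 8.564 servings → $8.14.
broccoli only: max(1336/448, 15/4) = 3.75 servings → $4.50.
tempeh only: max(1336/355, 15/5) = 3.763 servings → $6.21.
hummus + broccoli with both tight: 1.178 servings and 2.572 servings → $4.21.
hummus + tempeh with both targets exact would need a negative amount; discard.
broccoli + tempeh with both tight: 1.652 servings and 1.678 servings → $4.75.
The minimum over all feasible corners is $4.21.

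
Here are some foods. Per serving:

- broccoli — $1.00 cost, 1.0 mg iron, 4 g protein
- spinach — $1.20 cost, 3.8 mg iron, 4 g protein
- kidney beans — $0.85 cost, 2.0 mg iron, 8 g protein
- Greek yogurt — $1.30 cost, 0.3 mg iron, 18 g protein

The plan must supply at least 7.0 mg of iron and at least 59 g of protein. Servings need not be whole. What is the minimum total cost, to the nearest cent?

$5.14

At the optimum either one food covers both requirements or two foods hit both targets exactly; no other combination can be cheaper.
broccoli only: max(7.0/1.0, 59/4) = 14.75 servings → $14.75.
spinach only: max(7.0/3.8, 59/4) = 14.75 servings → $17.70.
kidney beans only: max(7.0/2.0, 59/8) = 7.375 servings → $6.27.
Greek yogurt only: max(7.0/0.3, 59/18) = 23.33 servings → $30.33.
broccoli + spinach with both targets exact would need a negative amount; discard.
broccoli + kidney beans (both tight): parallel constraints — no distinct corner.
broccoli + Greek yogurt with both tight: 6.446 servings and 1.845 servings → $8.85.
spinach + kidney beans: intersection lies outside the first quadrant.
spinach + Greek yogurt with both tight: 1.612 servings and 2.92 servings → $5.73.
kidney beans + Greek yogurt with both tight: 3.223 servings and 1.845 servings → $5.14.
Cheapest feasible corner: $5.14.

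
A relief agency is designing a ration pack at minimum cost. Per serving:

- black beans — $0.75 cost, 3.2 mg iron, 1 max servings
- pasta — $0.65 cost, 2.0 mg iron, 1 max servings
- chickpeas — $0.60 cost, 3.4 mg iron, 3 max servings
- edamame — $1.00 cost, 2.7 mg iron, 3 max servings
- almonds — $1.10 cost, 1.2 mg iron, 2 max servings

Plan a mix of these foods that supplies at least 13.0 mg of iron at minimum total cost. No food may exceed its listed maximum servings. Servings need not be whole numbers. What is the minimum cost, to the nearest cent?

$2.46

Cost per mg of iron: chickpeas $0.1765, black beans $0.2344, pasta $0.3250, edamame $0.3704, almonds $0.9167.
Take 3 servings of chickpeas: +10.2 mg iron for $1.80 (total $1.80, still need 2.8 mg).
Take 0.875 servings of black beans: +2.8 mg iron for $0.66 (total $2.46, still need 0.0 mg).
Filling from the cheapest source first is optimal under one linear minimum: $2.46.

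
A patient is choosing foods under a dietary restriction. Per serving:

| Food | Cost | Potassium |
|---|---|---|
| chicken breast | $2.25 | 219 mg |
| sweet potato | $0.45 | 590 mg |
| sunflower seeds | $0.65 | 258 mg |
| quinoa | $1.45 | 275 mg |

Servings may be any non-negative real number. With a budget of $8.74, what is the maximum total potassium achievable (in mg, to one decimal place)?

Potassium per dollar: sweet potato 1311, sunflower seeds 396.9, quinoa 189.7, chicken breast 97.33.
With no serving limits, spend the whole cost allowance on sweet potato: $8.74 / $0.45 × 590 mg = 11459.1 mg.

11459.1 mg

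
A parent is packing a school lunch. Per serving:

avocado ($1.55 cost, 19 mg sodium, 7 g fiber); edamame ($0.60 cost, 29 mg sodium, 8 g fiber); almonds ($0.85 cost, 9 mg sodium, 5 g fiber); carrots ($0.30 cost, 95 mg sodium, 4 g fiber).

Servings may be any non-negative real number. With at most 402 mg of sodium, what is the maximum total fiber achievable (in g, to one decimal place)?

Fiber per mg sodium: almonds 0.5556, avocado 0.3684, edamame 0.2759, carrots 0.04211.
With no serving limits, spend the whole sodium allowance on almonds: 402 mg / 9 mg × 5 g = 223.3 g.

223.3 g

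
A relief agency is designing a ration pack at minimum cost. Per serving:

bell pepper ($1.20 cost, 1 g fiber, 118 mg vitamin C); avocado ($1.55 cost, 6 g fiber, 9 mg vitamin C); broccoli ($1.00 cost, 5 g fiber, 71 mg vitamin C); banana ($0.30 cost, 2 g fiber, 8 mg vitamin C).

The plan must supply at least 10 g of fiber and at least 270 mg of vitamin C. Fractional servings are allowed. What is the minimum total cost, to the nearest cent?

Minimising a linear cost over {fiber ≥ 10, vitamin C ≥ 270, servings ≥ 0} — the optimum is at a vertex, using one or two foods.
bell pepper only: max(10/1, 270/118) = 10 servings → $12.00.
avocado only: max(10/6, 270/9) = 30 servings → $46.50.
broccoli only: max(10/5, 270/71) = 3.803 servings → $3.80.
banana only: max(10/2, 270/8) = 33.75 servings → $10.12.
bell pepper + avocado with both tight: 2.189 servings and 1.302 servings → $4.64.
bell pepper + broccoli with both tight: 1.233 servings and 1.753 servings → $3.23.
bell pepper + banana with both tight: 2.018 servings and 3.991 servings → $3.62.
avocado + broccoli: intersection lies outside the first quadrant.
avocado + banana with both targets exact would need a negative amount; discard.
broccoli + banana with both targets exact would need a negative amount; discard.
So the least-cost plan costs $3.23.

$3.23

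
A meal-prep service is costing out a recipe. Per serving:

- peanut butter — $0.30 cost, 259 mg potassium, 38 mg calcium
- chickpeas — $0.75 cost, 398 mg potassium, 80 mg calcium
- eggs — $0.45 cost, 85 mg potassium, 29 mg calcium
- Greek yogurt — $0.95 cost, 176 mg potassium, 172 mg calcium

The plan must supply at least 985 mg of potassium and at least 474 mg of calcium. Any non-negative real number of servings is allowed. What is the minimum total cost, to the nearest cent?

$2.82

For a min-cost LP with two ≥-constraints, a basic feasible solution has at most two positive variables.
peanut butter only: max(985/259, 474/38) = 12.47 servings → $3.74.
chickpeas only: max(985/398, 474/80) = 5.925 servings → $4.44.
eggs only: max(985/85, 474/29) = 16.34 servings → $7.36.
Greek yogurt only: max(985/176, 474/172) = 5.597 servings → $5.32.
peanut butter + chickpeas with both targets exact would need a negative amount; discard.
peanut butter + eggs: the both-tight solution has a negative serving — not a feasible corner.
peanut butter + Greek yogurt with both tight: 2.271 servings and 2.254 servings → $2.82.
chickpeas + eggs: intersection lies outside the first quadrant.
chickpeas + Greek yogurt with both tight: 1.582 servings and 2.02 servings → $3.11.
eggs + Greek yogurt with both tight: 9.037 servings and 1.232 servings → $5.24.
So the least-cost plan costs $2.82.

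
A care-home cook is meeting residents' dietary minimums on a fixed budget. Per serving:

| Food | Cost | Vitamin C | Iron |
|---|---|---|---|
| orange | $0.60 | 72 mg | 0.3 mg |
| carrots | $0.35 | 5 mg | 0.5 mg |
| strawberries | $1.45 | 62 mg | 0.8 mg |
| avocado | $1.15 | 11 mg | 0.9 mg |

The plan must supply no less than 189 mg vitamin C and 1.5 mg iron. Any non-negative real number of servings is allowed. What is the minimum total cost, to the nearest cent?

$2.03

A basic optimal solution has at most two foods positive. Try each food alone and each pair with both targets met exactly.
orange only: max(189/72, 1.5/0.3) = 5 servings → $3.00.
carrots only: max(189/5, 1.5/0.5) = 37.8 servings → $13.23.
strawberries only: max(189/62, 1.5/0.8) = 3.048 servings → $4.42.
avocado only: max(189/11, 1.5/0.9) = 17.18 servings → $19.76.
orange + carrots with both tight: 2.522 servings and 1.487 servings → $2.03.
orange + strawberries with both tight: 1.492 servings and 1.315 servings → $2.80.
orange + avocado with both tight: 2.498 servings and 0.8341 servings → $2.46.
carrots + strawberries: intersection lies outside the first quadrant.
carrots + avocado with both targets exact would need a negative amount; discard.
strawberries + avocado: intersection lies outside the first quadrant.
So the least-cost plan costs $2.03.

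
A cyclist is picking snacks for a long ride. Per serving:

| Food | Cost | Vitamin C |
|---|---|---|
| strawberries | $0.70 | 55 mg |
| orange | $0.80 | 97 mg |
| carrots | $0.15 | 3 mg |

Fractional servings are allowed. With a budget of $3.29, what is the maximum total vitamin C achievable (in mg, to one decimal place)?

398.9 mg

Vitamin C per dollar: orange 121.2, strawberries 78.57, carrots 20.
With no serving limits, spend the whole cost allowance on orange: $3.29 / $0.80 × 97 mg = 398.9 mg.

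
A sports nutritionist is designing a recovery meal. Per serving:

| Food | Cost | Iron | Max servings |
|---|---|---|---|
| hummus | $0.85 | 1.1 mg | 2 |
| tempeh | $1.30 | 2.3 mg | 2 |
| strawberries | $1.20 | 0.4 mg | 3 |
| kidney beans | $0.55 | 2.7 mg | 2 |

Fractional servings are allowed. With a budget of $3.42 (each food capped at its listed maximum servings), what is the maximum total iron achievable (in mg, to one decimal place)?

9.5 mg

Iron per dollar: kidney beans 4.909, tempeh 1.769, hummus 1.294, strawberries 0.3333.
Take 2 servings of kidney beans: spends $1.10, +5.4 mg iron (running total 5.4 mg).
Take 1.785 servings of tempeh: spends $2.32, +4.1 mg iron (running total 9.5 mg).
Filling greedily by iron-per-dollar is optimal for one linear limit, giving 9.5 mg.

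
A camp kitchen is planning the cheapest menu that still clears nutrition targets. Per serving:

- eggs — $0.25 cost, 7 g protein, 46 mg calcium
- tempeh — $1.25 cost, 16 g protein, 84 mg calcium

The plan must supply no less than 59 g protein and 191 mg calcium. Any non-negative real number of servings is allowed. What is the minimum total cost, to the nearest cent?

$2.11

Two binding constraints pin down two serving amounts, so the optimal mix uses at most two foods. The candidates are each food alone (scaled to the tighter of protein/calcium) and each pair with both constraints tight.
eggs only: max(59/7, 191/46) = 8.429 servings → $2.11.
tempeh only: max(59/16, 191/84) = 3.688 servings → $4.61.
eggs + tempeh: intersection lies outside the first quadrant.
Cheapest feasible corner: $2.11.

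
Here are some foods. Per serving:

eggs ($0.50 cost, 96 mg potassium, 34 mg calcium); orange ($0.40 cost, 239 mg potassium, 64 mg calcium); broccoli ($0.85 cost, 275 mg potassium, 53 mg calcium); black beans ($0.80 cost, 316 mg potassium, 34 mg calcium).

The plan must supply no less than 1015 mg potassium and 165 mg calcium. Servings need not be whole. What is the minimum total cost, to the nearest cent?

With two linear requirements the optimum uses one or two foods; enumerate the corners.
eggs only: max(1015/96, 165/34) = 10.57 servings → $5.29.
orange only: max(1015/239, 165/64) = 4.247 servings → $1.70.
broccoli only: max(1015/275, 165/53) = 3.691 servings → $3.14.
black beans only: max(1015/316, 165/34) = 4.853 servings → $3.88.
eggs + orange with both targets exact would need a negative amount; discard.
eggs + broccoli with both targets exact would need a negative amount; discard.
eggs + black beans with both tight: 2.357 servings and 2.496 servings → $3.18.
orange + broccoli: intersection lies outside the first quadrant.
orange + black beans with both tight: 1.457 servings and 2.11 servings → $2.27.
broccoli + black beans with both tight: 2.383 servings and 1.138 servings → $2.94.
So the least-cost plan costs $1.70.

$1.70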